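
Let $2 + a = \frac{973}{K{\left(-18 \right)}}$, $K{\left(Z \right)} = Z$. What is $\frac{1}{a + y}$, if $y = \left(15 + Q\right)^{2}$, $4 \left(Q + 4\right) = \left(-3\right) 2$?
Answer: $\frac{36}{1231} \approx 0.029245$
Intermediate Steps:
$Q = - \frac{11}{2}$ ($Q = -4 + \frac{\left(-3\right) 2}{4} = -4 + \frac{1}{4} \left(-6\right) = -4 - \frac{3}{2} = - \frac{11}{2} \approx -5.5$)
$a = - \frac{1009}{18}$ ($a = -2 + \frac{973}{-18} = -2 + 973 \left(- \frac{1}{18}\right) = -2 - \frac{973}{18} = - \frac{1009}{18} \approx -56.056$)
$y = \frac{361}{4}$ ($y = \left(15 - \frac{11}{2}\right)^{2} = \left(\frac{19}{2}\right)^{2} = \frac{361}{4} \approx 90.25$)
$\frac{1}{a + y} = \frac{1}{- \frac{1009}{18} + \frac{361}{4}} = \frac{1}{\frac{1231}{36}} = \frac{36}{1231}$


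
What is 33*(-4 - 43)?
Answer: -1551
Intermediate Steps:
33*(-4 - 43) = 33*(-47) = -1551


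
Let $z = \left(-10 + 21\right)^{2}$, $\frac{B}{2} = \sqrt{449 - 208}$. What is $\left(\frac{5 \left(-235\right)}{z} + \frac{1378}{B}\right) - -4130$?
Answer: $\frac{498555}{121} + \frac{689 \sqrt{241}}{241} \approx 4164.7$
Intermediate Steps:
$B = 2 \sqrt{241}$ ($B = 2 \sqrt{449 - 208} = 2 \sqrt{241} \approx 31.048$)
$z = 121$ ($z = 11^{2} = 121$)
$\left(\frac{5 \left(-235\right)}{z} + \frac{1378}{B}\right) - -4130 = \left(\frac{5 \left(-235\right)}{121} + \frac{1378}{2 \sqrt{241}}\right) - -4130 = \left(\left(-1175\right) \frac{1}{121} + 1378 \frac{\sqrt{241}}{482}\right) + 4130 = \left(- \frac{1175}{121} + \frac{689 \sqrt{241}}{241}\right) + 4130 = \frac{498555}{121} + \frac{689 \sqrt{241}}{241}$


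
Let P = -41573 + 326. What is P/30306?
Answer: -13749/10102 ≈ -1.3610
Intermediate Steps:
P = -41247
P/30306 = -41247/30306 = -41247*1/30306 = -13749/10102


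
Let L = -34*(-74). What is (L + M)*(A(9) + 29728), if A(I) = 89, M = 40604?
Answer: 1285709040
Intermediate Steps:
L = 2516
(L + M)*(A(9) + 29728) = (2516 + 40604)*(89 + 29728) = 43120*29817 = 1285709040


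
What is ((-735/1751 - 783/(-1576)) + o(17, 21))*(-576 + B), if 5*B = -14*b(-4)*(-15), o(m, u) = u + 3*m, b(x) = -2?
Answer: -32818853925/689894 ≈ -47571.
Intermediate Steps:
B = -84 (B = (-14*(-2)*(-15))/5 = (28*(-15))/5 = (1/5)*(-420) = -84)
((-735/1751 - 783/(-1576)) + o(17, 21))*(-576 + B) = ((-735/1751 - 783/(-1576)) + (21 + 3*17))*(-576 - 84) = ((-735*1/1751 - 783*(-1/1576)) + (21 + 51))*(-660) = ((-735/1751 + 783/1576) + 72)*(-660) = (212673/2759576 + 72)*(-660) = (198902145/2759576)*(-660) = -32818853925/689894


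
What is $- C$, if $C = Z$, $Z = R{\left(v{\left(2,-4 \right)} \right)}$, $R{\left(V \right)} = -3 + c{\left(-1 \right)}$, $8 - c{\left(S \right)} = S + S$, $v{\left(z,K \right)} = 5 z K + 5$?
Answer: $-7$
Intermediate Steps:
$v{\left(z,K \right)} = 5 + 5 K z$ ($v{\left(z,K \right)} = 5 K z + 5 = 5 + 5 K z$)
$c{\left(S \right)} = 8 - 2 S$ ($c{\left(S \right)} = 8 - \left(S + S\right) = 8 - 2 S$)
$R{\left(V \right)} = 7$ ($R{\left(V \right)} = -3 + \left(8 - -2\right) = -3 + \left(8 + 2\right) = -3 + 10 = 7$)
$Z = 7$
$C = 7$
$- C = \left(-1\right) 7 = -7$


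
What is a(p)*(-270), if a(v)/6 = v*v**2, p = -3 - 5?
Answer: 829440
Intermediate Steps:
p = -8
a(v) = 6*v**3 (a(v) = 6*(v*v**2) = 6*v**3)
a(p)*(-270) = (6*(-8)**3)*(-270) = (6*(-512))*(-270) = -3072*(-270) = 829440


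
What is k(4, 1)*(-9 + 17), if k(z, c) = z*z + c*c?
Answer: 136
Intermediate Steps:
k(z, c) = c² + z² (k(z, c) = z² + c² = c² + z²)
k(4, 1)*(-9 + 17) = (1² + 4²)*(-9 + 17) = (1 + 16)*8 = 17*8 = 136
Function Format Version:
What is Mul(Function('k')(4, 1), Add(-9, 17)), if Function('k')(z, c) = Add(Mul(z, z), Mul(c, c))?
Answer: 136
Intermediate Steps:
Function('k')(z, c) = Add(Pow(c, 2), Pow(z, 2)) (Function('k')(z, c) = Add(Pow(z, 2), Pow(c, 2)) = Add(Pow(c, 2), Pow(z, 2)))
Mul(Function('k')(4, 1), Add(-9, 17)) = Mul(Add(Pow(1, 2), Pow(4, 2)), Add(-9, 17)) = Mul(Add(1, 16), 8) = Mul(17, 8) = 136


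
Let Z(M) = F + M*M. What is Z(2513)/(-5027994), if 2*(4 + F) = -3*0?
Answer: -77965/62074 ≈ -1.2560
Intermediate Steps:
F = -4 (F = -4 + (-3*0)/2 = -4 + (1/2)*0 = -4 + 0 = -4)
Z(M) = -4 + M**2 (Z(M) = -4 + M*M = -4 + M**2)
Z(2513)/(-5027994) = (-4 + 2513**2)/(-5027994) = (-4 + 6315169)*(-1/5027994) = 6315165*(-1/5027994) = -77965/62074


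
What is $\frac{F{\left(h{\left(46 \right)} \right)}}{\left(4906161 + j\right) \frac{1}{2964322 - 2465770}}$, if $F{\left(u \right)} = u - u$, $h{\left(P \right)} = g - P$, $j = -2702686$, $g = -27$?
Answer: $0$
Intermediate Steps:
$h{\left(P \right)} = -27 - P$
$F{\left(u \right)} = 0$
$\frac{F{\left(h{\left(46 \right)} \right)}}{\left(4906161 + j\right) \frac{1}{2964322 - 2465770}} = \frac{0}{\left(4906161 - 2702686\right) \frac{1}{2964322 - 2465770}} = \frac{0}{2203475 \cdot \frac{1}{498552}} = \frac{0}{\frac{2203475}{498552}} = 0 \cdot \frac{498552}{2203475} = 0$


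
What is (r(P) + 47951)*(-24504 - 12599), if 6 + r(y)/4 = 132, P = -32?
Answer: -1797825865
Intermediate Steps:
r(y) = 504 (r(y) = -24 + 4*132 = -24 + 528 = 504)
(r(P) + 47951)*(-24504 - 12599) = (504 + 47951)*(-24504 - 12599) = 48455*(-37103) = -1797825865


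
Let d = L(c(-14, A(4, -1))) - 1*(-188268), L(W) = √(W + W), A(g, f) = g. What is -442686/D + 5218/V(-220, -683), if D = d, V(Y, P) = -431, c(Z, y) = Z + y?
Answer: (-5218*√5 + 586590045*I)/(431*(√5 - 94134*I)) ≈ -14.458 + 5.5854e-5*I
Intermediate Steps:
L(W) = √2*√W (L(W) = √(2*W) = √2*√W)
d = 188268 + 2*I*√5 (d = √2*√(-14 + 4) - 1*(-188268) = √2*√(-10) + 188268 = √2*(I*√10) + 188268 = 2*I*√5 + 188268 = 188268 + 2*I*√5 ≈ 1.8827e+5 + 4.4721*I)
D = 188268 + 2*I*√5 ≈ 1.8827e+5 + 4.4721*I
-442686/D + 5218/V(-220, -683) = -442686/(188268 + 2*I*√5) + 5218/(-431) = -442686/(188268 + 2*I*√5) + 5218*(-1/431) = -442686/(188268 + 2*I*√5) - 5218/431 = -5218/431 - 442686/(188268 + 2*I*√5)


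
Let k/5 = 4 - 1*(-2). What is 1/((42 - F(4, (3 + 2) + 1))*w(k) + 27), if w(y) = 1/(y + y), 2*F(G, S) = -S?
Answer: 4/111 ≈ 0.036036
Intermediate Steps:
k = 30 (k = 5*(4 - 1*(-2)) = 5*(4 + 2) = 5*6 = 30)
F(G, S) = -S/2 (F(G, S) = (-S)/2 = -S/2)
w(y) = 1/(2*y)
1/((42 - F(4, (3 + 2) + 1))*w(k) + 27) = 1/((42 - (-1)*((3 + 2) + 1)/2)*((½)/30) + 27) = 1/((42 - (-1)*(5 + 1)/2)*((½)*(1/30)) + 27) = 1/((42 - (-1)*6/2)*(1/60) + 27) = 1/((42 - 1*(-3))*(1/60) + 27) = 1/((42 + 3)*(1/60) + 27) = 1/(45*(1/60) + 27) = 1/(¾ + 27) = 1/(111/4) = 4/111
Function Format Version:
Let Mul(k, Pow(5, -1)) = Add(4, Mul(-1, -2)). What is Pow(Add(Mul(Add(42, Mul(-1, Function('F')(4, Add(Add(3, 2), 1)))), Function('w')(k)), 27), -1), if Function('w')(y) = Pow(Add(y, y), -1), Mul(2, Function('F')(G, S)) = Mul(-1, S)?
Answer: Rational(4, 111) ≈ 0.036036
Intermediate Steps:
k = 30 (k = Mul(5, Add(4, Mul(-1, -2))) = Mul(5, Add(4, 2)) = Mul(5, 6) = 30)
Function('F')(G, S) = Mul(Rational(-1, 2), S) (Function('F')(G, S) = Mul(Rational(1, 2), Mul(-1, S)) = Mul(Rational(-1, 2), S))
Function('w')(y) = Mul(Rational(1, 2), Pow(y, -1)) (Function('w')(y) = Pow(Mul(2, y), -1) = Mul(Rational(1, 2), Pow(y, -1)))
Pow(Add(Mul(Add(42, Mul(-1, Function('F')(4, Add(Add(3, 2), 1)))), Function('w')(k)), 27), -1) = Pow(Add(Mul(Add(42, Mul(-1, Mul(Rational(-1, 2), Add(Add(3, 2), 1)))), Mul(Rational(1, 2), Pow(30, -1))), 27), -1) = Pow(Add(Mul(Add(42, Mul(-1, Mul(Rational(-1, 2), Add(5, 1)))), Mul(Rational(1, 2), Rational(1, 30))), 27), -1) = Pow(Add(Mul(Add(42, Mul(-1, Mul(Rational(-1, 2), 6))), Rational(1, 60)), 27), -1) = Pow(Add(Mul(Add(42, Mul(-1, -3)), Rational(1, 60)), 27), -1) = Pow(Add(Mul(Add(42, 3), Rational(1, 60)), 27), -1) = Pow(Add(Mul(45, Rational(1, 60)), 27), -1) = Pow(Add(Rational(3, 4), 27), -1) = Pow(Rational(111, 4), -1) = Rational(4, 111)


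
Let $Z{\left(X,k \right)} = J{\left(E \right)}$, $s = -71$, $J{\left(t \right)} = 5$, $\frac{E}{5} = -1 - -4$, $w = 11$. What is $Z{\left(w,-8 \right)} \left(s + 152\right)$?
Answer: $405$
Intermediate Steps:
$E = 15$ ($E = 5 \left(-1 - -4\right) = 5 \left(-1 + 4\right) = 5 \cdot 3 = 15$)
$Z{\left(X,k \right)} = 5$
$Z{\left(w,-8 \right)} \left(s + 152\right) = 5 \left(-71 + 152\right) = 5 \cdot 81 = 405$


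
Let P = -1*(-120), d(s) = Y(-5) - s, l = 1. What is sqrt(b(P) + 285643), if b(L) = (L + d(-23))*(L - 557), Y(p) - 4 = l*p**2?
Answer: sqrt(210479) ≈ 458.78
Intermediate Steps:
Y(p) = 4 + p**2 (Y(p) = 4 + 1*p**2 = 4 + p**2)
d(s) = 29 - s (d(s) = (4 + (-5)**2) - s = (4 + 25) - s = 29 - s)
P = 120
b(L) = (-557 + L)*(52 + L) (b(L) = (L + (29 - 1*(-23)))*(L - 557) = (L + (29 + 23))*(-557 + L) = (L + 52)*(-557 + L) = (52 + L)*(-557 + L) = (-557 + L)*(52 + L))
sqrt(b(P) + 285643) = sqrt((-28964 + 120**2 - 505*120) + 285643) = sqrt((-28964 + 14400 - 60600) + 285643) = sqrt(-75164 + 285643) = sqrt(210479)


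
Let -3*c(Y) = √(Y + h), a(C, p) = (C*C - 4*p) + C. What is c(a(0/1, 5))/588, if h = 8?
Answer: -I*√3/882 ≈ -0.0019638*I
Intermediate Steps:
a(C, p) = C + C² - 4*p (a(C, p) = (C² - 4*p) + C = C + C² - 4*p)
c(Y) = -√(8 + Y)/3 (c(Y) = -√(Y + 8)/3 = -√(8 + Y)/3)
c(a(0/1, 5))/588 = -√(8 + (0/1 + (0/1)² - 4*5))/3/588 = -√(8 + (0*1 + (0*1)² - 20))/3*(1/588) = -√(8 + (0 + 0² - 20))/3*(1/588) = -√(8 + (0 + 0 - 20))/3*(1/588) = -√(8 - 20)/3*(1/588) = -2*I*√3/3*(1/588) = -I*√3/882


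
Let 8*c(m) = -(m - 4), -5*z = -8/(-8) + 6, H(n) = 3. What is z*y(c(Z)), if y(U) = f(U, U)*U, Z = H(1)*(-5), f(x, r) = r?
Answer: -2527/320 ≈ -7.8969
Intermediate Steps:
z = -7/5 (z = -(-8/(-8) + 6)/5 = -(-8*(-⅛) + 6)/5 = -(1 + 6)/5 = -⅕*7 = -7/5 ≈ -1.4000)
Z = -15 (Z = 3*(-5) = -15)
c(m) = ½ - m/8 (c(m) = (-(m - 4))/8 = (-(-4 + m))/8 = (4 - m)/8 = ½ - m/8)
y(U) = U² (y(U) = U*U = U²)
z*y(c(Z)) = -7*(½ - ⅛*(-15))²/5 = -7*(½ + 15/8)²/5 = -7*(19/8)²/5 = -7/5*361/64 = -2527/320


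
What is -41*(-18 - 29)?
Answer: 1927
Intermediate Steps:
-41*(-18 - 29) = -41*(-47) = 1927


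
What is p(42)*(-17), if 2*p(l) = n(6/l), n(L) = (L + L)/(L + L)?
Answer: -17/2 ≈ -8.5000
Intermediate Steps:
n(L) = 1 (n(L) = (2*L)/((2*L)) = (2*L)*(1/(2*L)) = 1)
p(l) = 1/2 (p(l) = (1/2)*1 = 1/2)
p(42)*(-17) = (1/2)*(-17) = -17/2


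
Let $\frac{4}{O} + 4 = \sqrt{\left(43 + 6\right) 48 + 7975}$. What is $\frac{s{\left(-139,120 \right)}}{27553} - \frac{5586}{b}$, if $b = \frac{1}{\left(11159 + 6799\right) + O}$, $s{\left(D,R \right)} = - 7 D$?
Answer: $- \frac{1357092093553749}{13528523} - \frac{1064 \sqrt{10327}}{491} \approx -1.0031 \cdot 10^{8}$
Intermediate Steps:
$O = \frac{4}{-4 + \sqrt{10327}}$ ($O = \frac{4}{-4 + \sqrt{\left(43 + 6\right) 48 + 7975}} = \frac{4}{-4 + \sqrt{49 \cdot 48 + 7975}} = \frac{4}{-4 + \sqrt{2352 + 7975}} = \frac{4}{-4 + \sqrt{10327}} \approx 0.040974$)
$b = \frac{1}{\frac{185164954}{10311} + \frac{4 \sqrt{10327}}{10311}}$ ($b = \frac{1}{\left(11159 + 6799\right) + \left(\frac{16}{10311} + \frac{4 \sqrt{10327}}{10311}\right)} = \frac{1}{17958 + \left(\frac{16}{10311} + \frac{4 \sqrt{10327}}{10311}\right)} = \frac{1}{\frac{185164954}{10311} + \frac{4 \sqrt{10327}}{10311}} \approx 5.5685 \cdot 10^{-5}$)
$\frac{s{\left(-139,120 \right)}}{27553} - \frac{5586}{b} = \frac{\left(-7\right) \left(-139\right)}{27553} - \frac{5586}{\frac{92582477}{1662596265622} - \frac{\sqrt{10327}}{831298132811}} = 973 \cdot \frac{1}{27553} - \frac{5586}{\frac{92582477}{1662596265622} - \frac{\sqrt{10327}}{831298132811}} = \frac{973}{27553} - \frac{5586}{\frac{92582477}{1662596265622} - \frac{\sqrt{10327}}{831298132811}}$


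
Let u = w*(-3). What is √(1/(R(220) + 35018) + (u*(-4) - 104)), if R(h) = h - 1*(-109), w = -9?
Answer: I*√264874971361/35347 ≈ 14.56*I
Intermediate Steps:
R(h) = 109 + h (R(h) = h + 109 = 109 + h)
u = 27 (u = -9*(-3) = 27)
√(1/(R(220) + 35018) + (u*(-4) - 104)) = √(1/((109 + 220) + 35018) + (27*(-4) - 104)) = √(1/(329 + 35018) + (-108 - 104)) = √(1/35347 - 212) = √(-7493563/35347) = I*√264874971361/35347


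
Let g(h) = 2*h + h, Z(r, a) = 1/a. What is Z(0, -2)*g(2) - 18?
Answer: -21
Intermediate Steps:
g(h) = 3*h
Z(0, -2)*g(2) - 18 = (3*2)/(-2) - 18 = -1/2*6 - 18 = -3 - 18 = -21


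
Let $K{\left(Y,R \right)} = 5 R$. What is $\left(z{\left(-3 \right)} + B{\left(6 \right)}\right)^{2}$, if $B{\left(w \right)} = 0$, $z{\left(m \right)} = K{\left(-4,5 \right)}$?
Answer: $625$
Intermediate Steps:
$z{\left(m \right)} = 25$ ($z{\left(m \right)} = 5 \cdot 5 = 25$)
$\left(z{\left(-3 \right)} + B{\left(6 \right)}\right)^{2} = \left(25 + 0\right)^{2} = 25^{2} = 625$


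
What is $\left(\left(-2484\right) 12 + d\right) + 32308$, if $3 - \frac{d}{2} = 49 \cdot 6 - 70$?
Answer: $2058$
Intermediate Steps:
$d = -442$ ($d = 6 - 2 \left(49 \cdot 6 - 70\right) = 6 - 2 \left(294 - 70\right) = 6 - 448 = -442$)
$\left(\left(-2484\right) 12 + d\right) + 32308 = \left(\left(-2484\right) 12 - 442\right) + 32308 = \left(-29808 - 442\right) + 32308 = -30250 + 32308 = 2058$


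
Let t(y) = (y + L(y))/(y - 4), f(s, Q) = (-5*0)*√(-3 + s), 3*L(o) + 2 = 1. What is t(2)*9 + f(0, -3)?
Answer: -15/2 ≈ -7.5000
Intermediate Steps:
L(o) = -⅓ (L(o) = -⅔ + (⅓)*1 = -⅔ + ⅓ = -⅓)
f(s, Q) = 0 (f(s, Q) = 0*√(-3 + s) = 0)
t(y) = (-⅓ + y)/(-4 + y) (t(y) = (y - ⅓)/(y - 4) = (-⅓ + y)/(-4 + y))
t(2)*9 + f(0, -3) = ((-⅓ + 2)/(-4 + 2))*9 + 0 = ((5/3)/(-2))*9 + 0 = -½*5/3*9 + 0 = -⅚*9 + 0 = -15/2 + 0 = -15/2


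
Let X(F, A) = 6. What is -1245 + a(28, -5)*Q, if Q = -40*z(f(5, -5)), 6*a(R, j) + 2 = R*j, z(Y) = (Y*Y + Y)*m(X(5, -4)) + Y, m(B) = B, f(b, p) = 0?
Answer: -1245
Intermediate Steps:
z(Y) = 6*Y² + 7*Y (z(Y) = (Y*Y + Y)*6 + Y = (Y² + Y)*6 + Y = (Y + Y²)*6 + Y = (6*Y + 6*Y²) + Y = 6*Y² + 7*Y)
a(R, j) = -⅓ + R*j/6 (a(R, j) = -⅓ + (R*j)/6 = -⅓ + R*j/6)
Q = 0 (Q = -0*(7 + 6*0) = -0*(7 + 0) = -0*7 = -40*0 = 0)
-1245 + a(28, -5)*Q = -1245 + (-⅓ + (⅙)*28*(-5))*0 = -1245 + (-⅓ - 70/3)*0 = -1245 - 71/3*0 = -1245 + 0 = -1245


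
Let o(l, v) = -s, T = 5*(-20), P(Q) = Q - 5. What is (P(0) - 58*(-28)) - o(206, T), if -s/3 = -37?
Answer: 1730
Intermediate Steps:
P(Q) = -5 + Q
T = -100
s = 111 (s = -3*(-37) = 111)
o(l, v) = -111 (o(l, v) = -1*111 = -111)
(P(0) - 58*(-28)) - o(206, T) = ((-5 + 0) - 58*(-28)) - 1*(-111) = (-5 + 1624) + 111 = 1619 + 111 = 1730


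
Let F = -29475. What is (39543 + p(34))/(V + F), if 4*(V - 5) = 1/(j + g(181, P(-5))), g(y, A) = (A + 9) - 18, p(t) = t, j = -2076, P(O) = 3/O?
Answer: -1650835824/1229252645 ≈ -1.3430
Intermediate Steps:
g(y, A) = -9 + A (g(y, A) = (9 + A) - 18 = -9 + A)
V = 208555/41712 (V = 5 + 1/(4*(-2076 + (-9 + 3/(-5)))) = 5 + 1/(4*(-2076 + (-9 + 3*(-⅕)))) = 5 + 1/(4*(-2076 + (-9 - ⅗))) = 5 + 1/(4*(-2076 - 48/5)) = 5 + 1/(4*(-10428/5)) = 5 + (¼)*(-5/10428) = 5 - 5/41712 = 208555/41712 ≈ 4.9999)
(39543 + p(34))/(V + F) = (39543 + 34)/(208555/41712 - 29475) = 39577/(-1229252645/41712) = 39577*(-41712/1229252645) = -1650835824/1229252645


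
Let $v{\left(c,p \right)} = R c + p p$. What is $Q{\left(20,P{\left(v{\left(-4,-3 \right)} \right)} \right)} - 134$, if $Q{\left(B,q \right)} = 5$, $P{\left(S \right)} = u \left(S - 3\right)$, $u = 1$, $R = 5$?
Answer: $-129$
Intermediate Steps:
$v{\left(c,p \right)} = p^{2} + 5 c$ ($v{\left(c,p \right)} = 5 c + p p = 5 c + p^{2} = p^{2} + 5 c$)
$P{\left(S \right)} = -3 + S$ ($P{\left(S \right)} = 1 \left(S - 3\right) = 1 \left(-3 + S\right) = -3 + S$)
$Q{\left(20,P{\left(v{\left(-4,-3 \right)} \right)} \right)} - 134 = 5 - 134 = -129$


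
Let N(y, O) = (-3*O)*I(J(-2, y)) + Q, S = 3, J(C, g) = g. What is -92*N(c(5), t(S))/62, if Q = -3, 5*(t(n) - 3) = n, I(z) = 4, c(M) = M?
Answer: 10626/155 ≈ 68.555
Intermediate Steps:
t(n) = 3 + n/5
N(y, O) = -3 - 12*O (N(y, O) = -3*O*4 - 3 = -12*O - 3 = -3 - 12*O)
-92*N(c(5), t(S))/62 = -92*(-3 - 12*(3 + (⅕)*3))/62 = -92*(-3 - 12*(3 + ⅗))*(1/62) = -92*(-3 - 12*18/5)*(1/62) = -92*(-3 - 216/5)*(1/62) = -92*(-231/5)*(1/62) = (21252/5)*(1/62) = 10626/155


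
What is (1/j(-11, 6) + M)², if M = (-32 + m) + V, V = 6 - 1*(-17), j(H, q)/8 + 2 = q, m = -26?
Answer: 1252161/1024 ≈ 1222.8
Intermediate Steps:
j(H, q) = -16 + 8*q
V = 23 (V = 6 + 17 = 23)
M = -35 (M = (-32 - 26) + 23 = -58 + 23 = -35)
(1/j(-11, 6) + M)² = (1/(-16 + 8*6) - 35)² = (1/(-16 + 48) - 35)² = (1/32 - 35)² = (-1119/32)² = 1252161/1024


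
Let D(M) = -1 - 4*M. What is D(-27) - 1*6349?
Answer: -6242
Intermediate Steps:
D(-27) - 1*6349 = (-1 - 4*(-27)) - 1*6349 = (-1 + 108) - 6349 = 107 - 6349 = -6242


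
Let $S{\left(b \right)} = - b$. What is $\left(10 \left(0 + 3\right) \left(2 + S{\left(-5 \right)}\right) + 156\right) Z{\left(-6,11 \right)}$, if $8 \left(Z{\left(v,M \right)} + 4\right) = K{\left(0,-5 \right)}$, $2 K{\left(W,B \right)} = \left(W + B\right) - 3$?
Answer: $-1647$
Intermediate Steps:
$K{\left(W,B \right)} = - \frac{3}{2} + \frac{B}{2} + \frac{W}{2}$ ($K{\left(W,B \right)} = \frac{\left(W + B\right) - 3}{2} = \frac{\left(B + W\right) - 3}{2} = \frac{-3 + B + W}{2} = - \frac{3}{2} + \frac{B}{2} + \frac{W}{2}$)
$Z{\left(v,M \right)} = - \frac{9}{2}$ ($Z{\left(v,M \right)} = -4 + \frac{- \frac{3}{2} + \frac{1}{2} \left(-5\right) + \frac{1}{2} \cdot 0}{8} = -4 + \frac{- \frac{3}{2} - \frac{5}{2} + 0}{8} = -4 + \frac{1}{8} \left(-4\right) = -4 - \frac{1}{2} = - \frac{9}{2}$)
$\left(10 \left(0 + 3\right) \left(2 + S{\left(-5 \right)}\right) + 156\right) Z{\left(-6,11 \right)} = \left(10 \left(0 + 3\right) \left(2 - -5\right) + 156\right) \left(- \frac{9}{2}\right) = \left(10 \cdot 3 \left(2 + 5\right) + 156\right) \left(- \frac{9}{2}\right) = \left(10 \cdot 3 \cdot 7 + 156\right) \left(- \frac{9}{2}\right) = \left(10 \cdot 21 + 156\right) \left(- \frac{9}{2}\right) = \left(210 + 156\right) \left(- \frac{9}{2}\right) = 366 \left(- \frac{9}{2}\right) = -1647$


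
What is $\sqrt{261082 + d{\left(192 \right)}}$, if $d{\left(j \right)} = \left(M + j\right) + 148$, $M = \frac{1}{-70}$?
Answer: $\frac{\sqrt{1280967730}}{70} \approx 511.29$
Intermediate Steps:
$M = - \frac{1}{70} \approx -0.014286$
$d{\left(j \right)} = \frac{10359}{70} + j$ ($d{\left(j \right)} = \left(- \frac{1}{70} + j\right) + 148 = \frac{10359}{70} + j$)
$\sqrt{261082 + d{\left(192 \right)}} = \sqrt{261082 + \left(\frac{10359}{70} + 192\right)} = \sqrt{261082 + \frac{23799}{70}} = \sqrt{\frac{18299539}{70}} = \frac{\sqrt{1280967730}}{70}$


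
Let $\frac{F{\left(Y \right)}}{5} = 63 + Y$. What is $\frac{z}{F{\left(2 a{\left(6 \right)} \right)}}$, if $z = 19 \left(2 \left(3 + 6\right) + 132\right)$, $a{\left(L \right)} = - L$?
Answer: $\frac{190}{17} \approx 11.176$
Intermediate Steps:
$F{\left(Y \right)} = 315 + 5 Y$ ($F{\left(Y \right)} = 5 \left(63 + Y\right) = 315 + 5 Y$)
$z = 2850$ ($z = 19 \left(2 \cdot 9 + 132\right) = 19 \left(18 + 132\right) = 19 \cdot 150 = 2850$)
$\frac{z}{F{\left(2 a{\left(6 \right)} \right)}} = \frac{2850}{315 + 5 \cdot 2 \left(\left(-1\right) 6\right)} = \frac{2850}{315 + 5 \cdot 2 \left(-6\right)} = \frac{2850}{315 + 5 \left(-12\right)} = \frac{2850}{315 - 60} = \frac{2850}{255} = 2850 \cdot \frac{1}{255} = \frac{190}{17}$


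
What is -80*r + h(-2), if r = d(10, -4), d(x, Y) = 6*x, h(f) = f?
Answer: -4802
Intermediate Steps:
r = 60 (r = 6*10 = 60)
-80*r + h(-2) = -80*60 - 2 = -4800 - 2 = -4802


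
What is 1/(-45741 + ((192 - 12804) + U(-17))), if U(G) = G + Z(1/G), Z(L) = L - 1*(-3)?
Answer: -17/992240 ≈ -1.7133e-5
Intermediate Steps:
Z(L) = 3 + L (Z(L) = L + 3 = 3 + L)
U(G) = 3 + G + 1/G (U(G) = G + (3 + 1/G) = 3 + G + 1/G)
1/(-45741 + ((192 - 12804) + U(-17))) = 1/(-45741 + ((192 - 12804) + (3 - 17 + 1/(-17)))) = 1/(-45741 + (-12612 + (3 - 17 - 1/17))) = 1/(-45741 + (-12612 - 239/17)) = 1/(-45741 - 214643/17) = 1/(-992240/17) = -17/992240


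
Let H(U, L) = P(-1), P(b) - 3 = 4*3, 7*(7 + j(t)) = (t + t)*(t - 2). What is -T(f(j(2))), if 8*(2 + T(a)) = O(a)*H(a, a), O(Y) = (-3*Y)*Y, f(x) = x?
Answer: 2221/8 ≈ 277.63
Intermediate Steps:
j(t) = -7 + 2*t*(-2 + t)/7 (j(t) = -7 + ((t + t)*(t - 2))/7 = -7 + ((2*t)*(-2 + t))/7 = -7 + (2*t*(-2 + t))/7 = -7 + 2*t*(-2 + t)/7)
P(b) = 15 (P(b) = 3 + 4*3 = 3 + 12 = 15)
O(Y) = -3*Y²
H(U, L) = 15
T(a) = -2 - 45*a²/8 (T(a) = -2 + (-3*a²*15)/8 = -2 + (-45*a²)/8 = -2 - 45*a²/8)
-T(f(j(2))) = -(-2 - 45*(-7 - 4/7*2 + (2/7)*2²)²/8) = -(-2 - 45*(-7 - 8/7 + (2/7)*4)²/8) = -(-2 - 45*(-7 - 8/7 + 8/7)²/8) = -(-2 - 45/8*(-7)²) = -(-2 - 45/8*49) = -(-2 - 2205/8) = -1*(-2221/8) = 2221/8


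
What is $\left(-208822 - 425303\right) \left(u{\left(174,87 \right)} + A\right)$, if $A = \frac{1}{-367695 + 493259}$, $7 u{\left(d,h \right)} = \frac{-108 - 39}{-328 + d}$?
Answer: $- \frac{119441882625}{1381204} \approx -86477.0$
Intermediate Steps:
$u{\left(d,h \right)} = - \frac{21}{-328 + d}$ ($u{\left(d,h \right)} = \frac{\left(-108 - 39\right) \frac{1}{-328 + d}}{7} = \frac{\left(-147\right) \frac{1}{-328 + d}}{7} = - \frac{21}{-328 + d}$)
$A = \frac{1}{125564} \approx 7.9641 \cdot 10^{-6}$
$\left(-208822 - 425303\right) \left(u{\left(174,87 \right)} + A\right) = \left(-208822 - 425303\right) \left(- \frac{21}{-328 + 174} + \frac{1}{125564}\right) = - 634125 \left(- \frac{21}{-154} + \frac{1}{125564}\right) = - 634125 \left(\left(-21\right) \left(- \frac{1}{154}\right) + \frac{1}{125564}\right) = - 634125 \left(\frac{3}{22} + \frac{1}{125564}\right) = \left(-634125\right) \frac{188357}{1381204} = - \frac{119441882625}{1381204}$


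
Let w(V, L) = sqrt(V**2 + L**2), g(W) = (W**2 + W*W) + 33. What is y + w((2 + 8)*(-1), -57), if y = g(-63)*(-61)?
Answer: -486231 + sqrt(3349) ≈ -4.8617e+5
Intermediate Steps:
g(W) = 33 + 2*W**2 (g(W) = (W**2 + W**2) + 33 = 2*W**2 + 33 = 33 + 2*W**2)
w(V, L) = sqrt(L**2 + V**2)
y = -486231 (y = (33 + 2*(-63)**2)*(-61) = (33 + 2*3969)*(-61) = (33 + 7938)*(-61) = 7971*(-61) = -486231)
y + w((2 + 8)*(-1), -57) = -486231 + sqrt((-57)**2 + ((2 + 8)*(-1))**2) = -486231 + sqrt(3249 + (10*(-1))**2) = -486231 + sqrt(3249 + (-10)**2) = -486231 + sqrt(3249 + 100) = -486231 + sqrt(3349)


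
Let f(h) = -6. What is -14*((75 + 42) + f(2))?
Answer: -1554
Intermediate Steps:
-14*((75 + 42) + f(2)) = -14*((75 + 42) - 6) = -14*(117 - 6) = -14*111 = -1554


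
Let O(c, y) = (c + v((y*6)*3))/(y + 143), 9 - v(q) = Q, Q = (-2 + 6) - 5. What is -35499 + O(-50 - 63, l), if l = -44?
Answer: -3514504/99 ≈ -35500.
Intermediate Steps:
Q = -1 (Q = 4 - 5 = -1)
v(q) = 10 (v(q) = 9 - 1*(-1) = 9 + 1 = 10)
O(c, y) = (10 + c)/(143 + y) (O(c, y) = (c + 10)/(y + 143) = (10 + c)/(143 + y))
-35499 + O(-50 - 63, l) = -35499 + (10 + (-50 - 63))/(143 - 44) = -35499 + (10 - 113)/99 = -35499 + (1/99)*(-103) = -35499 - 103/99 = -3514504/99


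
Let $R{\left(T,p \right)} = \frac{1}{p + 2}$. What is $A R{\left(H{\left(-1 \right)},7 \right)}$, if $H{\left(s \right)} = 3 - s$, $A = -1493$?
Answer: $- \frac{1493}{9} \approx -165.89$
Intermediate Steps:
$R{\left(T,p \right)} = \frac{1}{2 + p}$
$A R{\left(H{\left(-1 \right)},7 \right)} = - \frac{1493}{2 + 7} = - \frac{1493}{9}$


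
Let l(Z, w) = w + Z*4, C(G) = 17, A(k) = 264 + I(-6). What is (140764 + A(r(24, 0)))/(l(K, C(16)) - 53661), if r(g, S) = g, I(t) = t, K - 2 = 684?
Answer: -70511/25450 ≈ -2.7706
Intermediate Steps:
K = 686 (K = 2 + 684 = 686)
A(k) = 258 (A(k) = 264 - 6 = 258)
l(Z, w) = w + 4*Z
(140764 + A(r(24, 0)))/(l(K, C(16)) - 53661) = (140764 + 258)/((17 + 4*686) - 53661) = 141022/((17 + 2744) - 53661) = 141022/(2761 - 53661) = 141022/(-50900) = 141022*(-1/50900) = -70511/25450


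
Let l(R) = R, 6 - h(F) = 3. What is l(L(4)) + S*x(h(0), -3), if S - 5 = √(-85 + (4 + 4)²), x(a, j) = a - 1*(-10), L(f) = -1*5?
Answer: 60 + 13*I*√21 ≈ 60.0 + 59.573*I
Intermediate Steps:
h(F) = 3 (h(F) = 6 - 1*3 = 6 - 3 = 3)
L(f) = -5
x(a, j) = 10 + a (x(a, j) = a + 10 = 10 + a)
S = 5 + I*√21 (S = 5 + √(-85 + (4 + 4)²) = 5 + √(-85 + 8²) = 5 + √(-85 + 64) = 5 + √(-21) = 5 + I*√21 ≈ 5.0 + 4.5826*I)
l(L(4)) + S*x(h(0), -3) = -5 + (5 + I*√21)*(10 + 3) = -5 + (5 + I*√21)*13 = -5 + (65 + 13*I*√21) = 60 + 13*I*√21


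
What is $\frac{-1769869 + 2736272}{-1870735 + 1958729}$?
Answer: $\frac{966403}{87994} \approx 10.983$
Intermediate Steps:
$\frac{-1769869 + 2736272}{-1870735 + 1958729} = \frac{966403}{87994}$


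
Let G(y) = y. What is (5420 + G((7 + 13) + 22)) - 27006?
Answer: -21544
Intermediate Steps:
(5420 + G((7 + 13) + 22)) - 27006 = (5420 + ((7 + 13) + 22)) - 27006 = (5420 + (20 + 22)) - 27006 = (5420 + 42) - 27006 = 5462 - 27006 = -21544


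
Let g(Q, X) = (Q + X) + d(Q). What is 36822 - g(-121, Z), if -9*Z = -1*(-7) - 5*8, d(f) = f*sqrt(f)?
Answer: 110818/3 + 1331*I ≈ 36939.0 + 1331.0*I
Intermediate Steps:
d(f) = f**(3/2)
Z = 11/3 (Z = -(-1*(-7) - 5*8)/9 = -(7 - 40)/9 = -1/9*(-33) = 11/3 ≈ 3.6667)
g(Q, X) = Q + X + Q**(3/2) (g(Q, X) = (Q + X) + Q**(3/2) = Q + X + Q**(3/2))
36822 - g(-121, Z) = 36822 - (-121 + 11/3 + (-121)**(3/2)) = 36822 - (-121 + 11/3 - 1331*I) = 36822 - (-352/3 - 1331*I) = 36822 + (352/3 + 1331*I) = 110818/3 + 1331*I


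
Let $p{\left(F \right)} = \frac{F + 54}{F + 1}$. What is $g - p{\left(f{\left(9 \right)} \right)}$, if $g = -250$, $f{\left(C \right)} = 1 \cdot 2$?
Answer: $- \frac{806}{3} \approx -268.67$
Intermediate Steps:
$f{\left(C \right)} = 2$
$p{\left(F \right)} = \frac{54 + F}{1 + F}$
$g - p{\left(f{\left(9 \right)} \right)} = -250 - \frac{54 + 2}{1 + 2} = -250 - \frac{1}{3} \cdot 56 = -250 - \frac{56}{3} = - \frac{806}{3}$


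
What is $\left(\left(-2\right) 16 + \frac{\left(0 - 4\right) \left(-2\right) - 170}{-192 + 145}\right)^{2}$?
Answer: $\frac{1800964}{2209} \approx 815.29$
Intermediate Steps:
$\left(\left(-2\right) 16 + \frac{\left(0 - 4\right) \left(-2\right) - 170}{-192 + 145}\right)^{2} = \left(-32 + \frac{\left(-4\right) \left(-2\right) - 170}{-47}\right)^{2} = \left(-32 + \left(8 - 170\right) \left(- \frac{1}{47}\right)\right)^{2} = \left(-32 - - \frac{162}{47}\right)^{2} = \left(-32 + \frac{162}{47}\right)^{2} = \left(- \frac{1342}{47}\right)^{2} = \frac{1800964}{2209}$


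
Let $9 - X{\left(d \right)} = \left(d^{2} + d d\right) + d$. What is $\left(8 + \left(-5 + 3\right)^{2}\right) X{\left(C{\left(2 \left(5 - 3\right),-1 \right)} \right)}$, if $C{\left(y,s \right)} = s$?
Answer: $96$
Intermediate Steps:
$X{\left(d \right)} = 9 - d - 2 d^{2}$ ($X{\left(d \right)} = 9 - \left(\left(d^{2} + d d\right) + d\right) = 9 - \left(\left(d^{2} + d^{2}\right) + d\right) = 9 - \left(2 d^{2} + d\right) = 9 - \left(d + 2 d^{2}\right) = 9 - d - 2 d^{2}$)
$\left(8 + \left(-5 + 3\right)^{2}\right) X{\left(C{\left(2 \left(5 - 3\right),-1 \right)} \right)} = \left(8 + \left(-5 + 3\right)^{2}\right) \left(9 - -1 - 2 \left(-1\right)^{2}\right) = \left(8 + \left(-2\right)^{2}\right) \left(9 + 1 - 2\right) = \left(8 + 4\right) \left(9 + 1 - 2\right) = 12 \cdot 8 = 96$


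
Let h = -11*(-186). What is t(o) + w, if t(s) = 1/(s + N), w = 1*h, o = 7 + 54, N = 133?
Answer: 396925/194 ≈ 2046.0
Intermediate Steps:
o = 61
h = 2046
w = 2046 (w = 1*2046 = 2046)
t(s) = 1/(133 + s) (t(s) = 1/(s + 133) = 1/(133 + s))
t(o) + w = 1/(133 + 61) + 2046 = 1/194 + 2046 = 396925/194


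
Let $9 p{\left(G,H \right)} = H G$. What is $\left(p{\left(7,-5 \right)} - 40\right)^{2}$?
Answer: $\frac{156025}{81} \approx 1926.2$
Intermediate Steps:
$p{\left(G,H \right)} = \frac{G H}{9}$ ($p{\left(G,H \right)} = \frac{H G}{9} = \frac{G H}{9}$)
$\left(p{\left(7,-5 \right)} - 40\right)^{2} = \left(\frac{1}{9} \cdot 7 \left(-5\right) - 40\right)^{2} = \left(- \frac{35}{9} - 40\right)^{2} = \left(- \frac{395}{9}\right)^{2} = \frac{156025}{81}$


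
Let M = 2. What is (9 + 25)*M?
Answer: 68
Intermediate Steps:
(9 + 25)*M = (9 + 25)*2 = 34*2 = 68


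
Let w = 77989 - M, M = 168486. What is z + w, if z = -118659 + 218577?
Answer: 9421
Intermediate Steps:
w = -90497 (w = 77989 - 1*168486 = 77989 - 168486 = -90497)
z = 99918
z + w = 99918 - 90497 = 9421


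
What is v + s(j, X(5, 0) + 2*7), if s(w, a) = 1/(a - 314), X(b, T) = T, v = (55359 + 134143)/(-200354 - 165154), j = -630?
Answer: -4768009/9137700 ≈ -0.52180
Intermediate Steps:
v = -94751/182754 (v = 189502/(-365508) = 189502*(-1/365508) = -94751/182754 ≈ -0.51846)
s(w, a) = 1/(-314 + a)
v + s(j, X(5, 0) + 2*7) = -94751/182754 + 1/(-314 + (0 + 2*7)) = -94751/182754 + 1/(-314 + (0 + 14)) = -94751/182754 + 1/(-314 + 14) = -94751/182754 + 1/(-300) = -94751/182754 - 1/300 = -4768009/9137700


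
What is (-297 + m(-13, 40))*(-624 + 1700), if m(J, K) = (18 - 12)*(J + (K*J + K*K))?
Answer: 6568980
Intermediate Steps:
m(J, K) = 6*J + 6*K**2 + 6*J*K (m(J, K) = 6*(J + (J*K + K**2)) = 6*(J + (K**2 + J*K)) = 6*(J + K**2 + J*K) = 6*J + 6*K**2 + 6*J*K)
(-297 + m(-13, 40))*(-624 + 1700) = (-297 + (6*(-13) + 6*40**2 + 6*(-13)*40))*(-624 + 1700) = (-297 + (-78 + 6*1600 - 3120))*1076 = (-297 + (-78 + 9600 - 3120))*1076 = (-297 + 6402)*1076 = 6105*1076 = 6568980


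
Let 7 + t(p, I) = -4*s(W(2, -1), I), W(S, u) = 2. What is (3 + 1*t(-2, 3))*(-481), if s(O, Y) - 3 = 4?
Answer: 15392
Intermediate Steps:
s(O, Y) = 7 (s(O, Y) = 3 + 4 = 7)
t(p, I) = -35 (t(p, I) = -7 - 4*7 = -7 - 28 = -35)
(3 + 1*t(-2, 3))*(-481) = (3 + 1*(-35))*(-481) = (3 - 35)*(-481) = -32*(-481) = 15392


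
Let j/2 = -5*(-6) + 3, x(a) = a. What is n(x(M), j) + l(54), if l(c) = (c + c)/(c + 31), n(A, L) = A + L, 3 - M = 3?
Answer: 5718/85 ≈ 67.271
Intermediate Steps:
M = 0 (M = 3 - 1*3 = 3 - 3 = 0)
j = 66 (j = 2*(-5*(-6) + 3) = 2*(30 + 3) = 2*33 = 66)
l(c) = 2*c/(31 + c) (l(c) = (2*c)/(31 + c) = 2*c/(31 + c))
n(x(M), j) + l(54) = (0 + 66) + 2*54/(31 + 54) = 66 + 2*54/85 = 66 + 2*54*(1/85) = 66 + 108/85 = 5718/85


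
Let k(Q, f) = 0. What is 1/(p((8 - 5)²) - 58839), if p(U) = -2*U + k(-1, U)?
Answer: -1/58857 ≈ -1.6990e-5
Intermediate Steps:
p(U) = -2*U (p(U) = -2*U + 0 = -2*U)
1/(p((8 - 5)²) - 58839) = 1/(-2*(8 - 5)² - 58839) = 1/(-2*3² - 58839) = 1/(-2*9 - 58839) = 1/(-18 - 58839) = 1/(-58857) = -1/58857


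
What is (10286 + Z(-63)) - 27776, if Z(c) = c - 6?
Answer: -17559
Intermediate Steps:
Z(c) = -6 + c
(10286 + Z(-63)) - 27776 = (10286 + (-6 - 63)) - 27776 = (10286 - 69) - 27776 = 10217 - 27776 = -17559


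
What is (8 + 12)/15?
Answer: 4/3 ≈ 1.3333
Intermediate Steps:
(8 + 12)/15 = 20*(1/15) = 4/3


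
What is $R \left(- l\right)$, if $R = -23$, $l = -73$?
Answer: $-1679$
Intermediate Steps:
$R \left(- l\right) = - 23 \left(\left(-1\right) \left(-73\right)\right) = \left(-23\right) 73 = -1679$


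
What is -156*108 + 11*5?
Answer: -16793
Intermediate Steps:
-156*108 + 11*5 = -16848 + 55 = -16793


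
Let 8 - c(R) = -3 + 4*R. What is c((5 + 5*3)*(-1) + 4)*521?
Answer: 39075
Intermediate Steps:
c(R) = 11 - 4*R (c(R) = 8 - (-3 + 4*R) = 8 + (3 - 4*R) = 11 - 4*R)
c((5 + 5*3)*(-1) + 4)*521 = (11 - 4*((5 + 5*3)*(-1) + 4))*521 = (11 - 4*((5 + 15)*(-1) + 4))*521 = (11 - 4*(20*(-1) + 4))*521 = (11 - 4*(-20 + 4))*521 = (11 - 4*(-16))*521 = (11 + 64)*521 = 75*521 = 39075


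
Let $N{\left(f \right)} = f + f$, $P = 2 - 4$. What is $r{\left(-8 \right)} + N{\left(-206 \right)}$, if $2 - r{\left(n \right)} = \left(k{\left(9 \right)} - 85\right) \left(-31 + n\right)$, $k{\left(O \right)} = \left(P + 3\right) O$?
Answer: $-3374$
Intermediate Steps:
$P = -2$ ($P = 2 - 4 = -2$)
$N{\left(f \right)} = 2 f$
$k{\left(O \right)} = O$ ($k{\left(O \right)} = \left(-2 + 3\right) O = 1 O = O$)
$r{\left(n \right)} = -2354 + 76 n$ ($r{\left(n \right)} = 2 - \left(9 - 85\right) \left(-31 + n\right) = 2 - - 76 \left(-31 + n\right) = 2 - \left(2356 - 76 n\right) = 2 + \left(-2356 + 76 n\right) = -2354 + 76 n$)
$r{\left(-8 \right)} + N{\left(-206 \right)} = \left(-2354 + 76 \left(-8\right)\right) + 2 \left(-206\right) = \left(-2354 - 608\right) - 412 = -2962 - 412 = -3374$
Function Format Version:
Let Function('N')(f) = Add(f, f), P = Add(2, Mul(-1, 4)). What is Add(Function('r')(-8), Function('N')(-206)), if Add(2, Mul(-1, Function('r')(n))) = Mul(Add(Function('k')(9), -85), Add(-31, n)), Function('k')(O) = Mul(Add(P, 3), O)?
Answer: -3374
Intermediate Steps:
P = -2 (P = Add(2, -4) = -2)
Function('N')(f) = Mul(2, f)
Function('k')(O) = O (Function('k')(O) = Mul(Add(-2, 3), O) = Mul(1, O) = O)
Function('r')(n) = Add(-2354, Mul(76, n)) (Function('r')(n) = Add(2, Mul(-1, Mul(Add(9, -85), Add(-31, n)))) = Add(2, Mul(-1, Mul(-76, Add(-31, n)))) = Add(2, Mul(-1, Add(2356, Mul(-76, n)))) = Add(2, Add(-2356, Mul(76, n))) = Add(-2354, Mul(76, n)))
Add(Function('r')(-8), Function('N')(-206)) = Add(Add(-2354, Mul(76, -8)), Mul(2, -206)) = Add(Add(-2354, -608), -412) = Add(-2962, -412) = -3374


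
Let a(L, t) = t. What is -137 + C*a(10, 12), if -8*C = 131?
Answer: -667/2 ≈ -333.50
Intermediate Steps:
C = -131/8 (C = -⅛*131 = -131/8 ≈ -16.375)
-137 + C*a(10, 12) = -137 - 131/8*12 = -137 - 393/2 = -667/2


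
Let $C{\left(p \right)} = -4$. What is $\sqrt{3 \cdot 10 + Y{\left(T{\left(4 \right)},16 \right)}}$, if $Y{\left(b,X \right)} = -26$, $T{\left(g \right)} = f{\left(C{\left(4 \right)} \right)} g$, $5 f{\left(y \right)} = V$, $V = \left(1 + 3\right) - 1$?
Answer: $2$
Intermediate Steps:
$V = 3$ ($V = 4 - 1 = 3$)
$f{\left(y \right)} = \frac{3}{5}$ ($f{\left(y \right)} = \frac{1}{5} \cdot 3 = \frac{3}{5}$)
$T{\left(g \right)} = \frac{3 g}{5}$
$\sqrt{3 \cdot 10 + Y{\left(T{\left(4 \right)},16 \right)}} = \sqrt{3 \cdot 10 - 26} = \sqrt{30 - 26} = \sqrt{4} = 2$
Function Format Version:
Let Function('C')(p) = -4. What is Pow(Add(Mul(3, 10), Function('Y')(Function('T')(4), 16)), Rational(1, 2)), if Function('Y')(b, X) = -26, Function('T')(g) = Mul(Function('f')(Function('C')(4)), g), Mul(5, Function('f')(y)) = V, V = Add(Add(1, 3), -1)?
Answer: 2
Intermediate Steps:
V = 3 (V = Add(4, -1) = 3)
Function('f')(y) = Rational(3, 5) (Function('f')(y) = Mul(Rational(1, 5), 3) = Rational(3, 5))
Function('T')(g) = Mul(Rational(3, 5), g)
Pow(Add(Mul(3, 10), Function('Y')(Function('T')(4), 16)), Rational(1, 2)) = Pow(Add(Mul(3, 10), -26), Rational(1, 2)) = Pow(Add(30, -26), Rational(1, 2)) = Pow(4, Rational(1, 2)) = 2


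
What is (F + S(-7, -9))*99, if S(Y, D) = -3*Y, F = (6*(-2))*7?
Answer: -6237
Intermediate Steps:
F = -84 (F = -12*7 = -84)
(F + S(-7, -9))*99 = (-84 - 3*(-7))*99 = (-84 + 21)*99 = -63*99 = -6237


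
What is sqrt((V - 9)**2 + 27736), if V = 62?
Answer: sqrt(30545) ≈ 174.77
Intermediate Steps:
sqrt((V - 9)**2 + 27736) = sqrt((62 - 9)**2 + 27736) = sqrt(53**2 + 27736) = sqrt(2809 + 27736) = sqrt(30545)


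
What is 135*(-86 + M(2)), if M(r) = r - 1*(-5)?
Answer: -10665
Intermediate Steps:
M(r) = 5 + r (M(r) = r + 5 = 5 + r)
135*(-86 + M(2)) = 135*(-86 + (5 + 2)) = 135*(-86 + 7) = 135*(-79) = -10665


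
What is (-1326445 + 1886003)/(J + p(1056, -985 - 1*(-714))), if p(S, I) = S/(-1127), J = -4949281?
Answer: -630621866/5577840743 ≈ -0.11306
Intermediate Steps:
p(S, I) = -S/1127 (p(S, I) = S*(-1/1127) = -S/1127)
(-1326445 + 1886003)/(J + p(1056, -985 - 1*(-714))) = (-1326445 + 1886003)/(-4949281 - 1/1127*1056) = 559558/(-4949281 - 1056/1127) = 559558/(-5577840743/1127) = 559558*(-1127/5577840743) = -630621866/5577840743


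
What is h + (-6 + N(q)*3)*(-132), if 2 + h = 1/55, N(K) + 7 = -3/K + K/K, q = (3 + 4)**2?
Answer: 8597759/2695 ≈ 3190.3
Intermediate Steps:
q = 49 (q = 7**2 = 49)
N(K) = -6 - 3/K (N(K) = -7 + (-3/K + K/K) = -7 + (-3/K + 1) = -7 + (1 - 3/K) = -6 - 3/K)
h = -109/55 (h = -2 + 1/55 = -109/55 ≈ -1.9818)
h + (-6 + N(q)*3)*(-132) = -109/55 + (-6 + (-6 - 3/49)*3)*(-132) = -109/55 + (-6 - 297/49*3)*(-132) = -109/55 + (-6 - 891/49)*(-132) = -109/55 - 1185/49*(-132) = -109/55 + 156420/49 = 8597759/2695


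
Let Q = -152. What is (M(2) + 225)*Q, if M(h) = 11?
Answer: -35872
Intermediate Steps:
(M(2) + 225)*Q = (11 + 225)*(-152) = 236*(-152) = -35872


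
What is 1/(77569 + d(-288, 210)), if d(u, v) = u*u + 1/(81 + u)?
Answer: 207/33226190 ≈ 6.2300e-6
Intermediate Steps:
d(u, v) = u² + 1/(81 + u)
1/(77569 + d(-288, 210)) = 1/(77569 + (1 + (-288)³ + 81*(-288)²)/(81 - 288)) = 1/(77569 + (1 - 23887872 + 81*82944)/(-207)) = 1/(77569 - (1 - 23887872 + 6718464)/207) = 1/(77569 - 1/207*(-17169407)) = 1/(77569 + 17169407/207) = 1/(33226190/207) = 207/33226190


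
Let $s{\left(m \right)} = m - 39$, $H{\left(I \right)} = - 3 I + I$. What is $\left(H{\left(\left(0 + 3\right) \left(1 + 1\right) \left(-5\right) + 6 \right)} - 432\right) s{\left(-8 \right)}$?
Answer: $18048$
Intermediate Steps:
$H{\left(I \right)} = - 2 I$
$s{\left(m \right)} = -39 + m$ ($s{\left(m \right)} = m - 39 = -39 + m$)
$\left(H{\left(\left(0 + 3\right) \left(1 + 1\right) \left(-5\right) + 6 \right)} - 432\right) s{\left(-8 \right)} = \left(- 2 \left(\left(0 + 3\right) \left(1 + 1\right) \left(-5\right) + 6\right) - 432\right) \left(-39 - 8\right) = \left(- 2 \left(3 \cdot 2 \left(-5\right) + 6\right) - 432\right) \left(-47\right) = \left(- 2 \left(6 \left(-5\right) + 6\right) - 432\right) \left(-47\right) = \left(- 2 \left(-30 + 6\right) - 432\right) \left(-47\right) = \left(\left(-2\right) \left(-24\right) - 432\right) \left(-47\right) = \left(48 - 432\right) \left(-47\right) = \left(-384\right) \left(-47\right) = 18048$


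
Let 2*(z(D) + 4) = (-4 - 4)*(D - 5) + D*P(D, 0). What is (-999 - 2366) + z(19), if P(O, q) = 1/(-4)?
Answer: -27419/8 ≈ -3427.4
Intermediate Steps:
P(O, q) = -¼
z(D) = 16 - 33*D/8 (z(D) = -4 + ((-4 - 4)*(D - 5) + D*(-¼))/2 = -4 + (-8*(-5 + D) - D/4)/2 = -4 + ((40 - 8*D) - D/4)/2 = -4 + (40 - 33*D/4)/2 = -4 + (20 - 33*D/8) = 16 - 33*D/8)
(-999 - 2366) + z(19) = (-999 - 2366) + (16 - 33/8*19) = -3365 + (16 - 627/8) = -3365 - 499/8 = -27419/8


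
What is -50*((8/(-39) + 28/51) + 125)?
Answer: -1385050/221 ≈ -6267.2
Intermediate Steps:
-50*((8/(-39) + 28/51) + 125) = -50*((8*(-1/39) + 28*(1/51)) + 125) = -50*((-8/39 + 28/51) + 125) = -50*(76/221 + 125) = -50*27701/221 = -1385050/221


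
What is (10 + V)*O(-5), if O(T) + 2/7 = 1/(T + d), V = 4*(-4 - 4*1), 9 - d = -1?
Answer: 66/35 ≈ 1.8857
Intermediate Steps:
d = 10 (d = 9 - 1*(-1) = 9 + 1 = 10)
V = -32 (V = 4*(-4 - 4) = 4*(-8) = -32)
O(T) = -2/7 + 1/(10 + T) (O(T) = -2/7 + 1/(T + 10) = -2/7 + 1/(10 + T))
(10 + V)*O(-5) = (10 - 32)*((-13 - 2*(-5))/(7*(10 - 5))) = -22*(-13 + 10)/(7*5) = -22*(-3)/(7*5) = -22*(-3/35) = 66/35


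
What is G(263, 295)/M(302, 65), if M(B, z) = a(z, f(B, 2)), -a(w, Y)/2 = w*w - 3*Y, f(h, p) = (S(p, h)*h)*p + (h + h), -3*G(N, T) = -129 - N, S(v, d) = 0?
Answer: -196/7239 ≈ -0.027076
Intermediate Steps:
G(N, T) = 43 + N/3 (G(N, T) = -(-129 - N)/3 = 43 + N/3)
f(h, p) = 2*h (f(h, p) = (0*h)*p + (h + h) = 0*p + 2*h = 0 + 2*h = 2*h)
a(w, Y) = -2*w² + 6*Y (a(w, Y) = -2*(w*w - 3*Y) = -2*(w² - 3*Y) = -2*w² + 6*Y)
M(B, z) = -2*z² + 12*B (M(B, z) = -2*z² + 6*(2*B) = -2*z² + 12*B)
G(263, 295)/M(302, 65) = (43 + (⅓)*263)/(-2*65² + 12*302) = (43 + 263/3)/(-2*4225 + 3624) = 392/(3*(-8450 + 3624)) = (392/3)/(-4826) = (392/3)*(-1/4826) = -196/7239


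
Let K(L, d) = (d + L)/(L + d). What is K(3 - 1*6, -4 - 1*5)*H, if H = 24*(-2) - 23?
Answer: -71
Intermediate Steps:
K(L, d) = 1 (K(L, d) = (L + d)/(L + d) = 1)
H = -71 (H = -48 - 23 = -71)
K(3 - 1*6, -4 - 1*5)*H = 1*(-71) = -71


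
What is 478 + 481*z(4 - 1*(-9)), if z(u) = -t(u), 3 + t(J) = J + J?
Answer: -10585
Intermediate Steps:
t(J) = -3 + 2*J (t(J) = -3 + (J + J) = -3 + 2*J)
z(u) = 3 - 2*u (z(u) = -(-3 + 2*u) = 3 - 2*u)
478 + 481*z(4 - 1*(-9)) = 478 + 481*(3 - 2*(4 - 1*(-9))) = 478 + 481*(3 - 2*(4 + 9)) = 478 + 481*(3 - 2*13) = 478 + 481*(3 - 26) = 478 + 481*(-23) = 478 - 11063 = -10585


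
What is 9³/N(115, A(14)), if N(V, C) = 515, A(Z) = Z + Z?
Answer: 729/515 ≈ 1.4155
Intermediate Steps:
A(Z) = 2*Z
9³/N(115, A(14)) = 9³/515 = 729*(1/515) = 729/515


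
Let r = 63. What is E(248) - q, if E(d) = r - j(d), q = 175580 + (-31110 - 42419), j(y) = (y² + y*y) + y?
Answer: -225244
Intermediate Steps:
j(y) = y + 2*y² (j(y) = (y² + y²) + y = 2*y² + y = y + 2*y²)
q = 102051 (q = 175580 - 73529 = 102051)
E(d) = 63 - d*(1 + 2*d)
E(248) - q = (63 - 1*248*(1 + 2*248)) - 1*102051 = (63 - 1*248*(1 + 496)) - 102051 = (63 - 1*248*497) - 102051 = (63 - 123256) - 102051 = -123193 - 102051 = -225244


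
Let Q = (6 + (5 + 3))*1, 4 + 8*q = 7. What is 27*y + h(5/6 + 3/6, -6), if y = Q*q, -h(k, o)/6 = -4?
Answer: 663/4 ≈ 165.75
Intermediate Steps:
q = 3/8 (q = -1/2 + (1/8)*7 = -1/2 + 7/8 = 3/8 ≈ 0.37500)
Q = 14 (Q = (6 + 8)*1 = 14*1 = 14)
h(k, o) = 24 (h(k, o) = -6*(-4) = 24)
y = 21/4 (y = 14*(3/8) = 21/4 ≈ 5.2500)
27*y + h(5/6 + 3/6, -6) = 27*(21/4) + 24 = 567/4 + 24 = 663/4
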